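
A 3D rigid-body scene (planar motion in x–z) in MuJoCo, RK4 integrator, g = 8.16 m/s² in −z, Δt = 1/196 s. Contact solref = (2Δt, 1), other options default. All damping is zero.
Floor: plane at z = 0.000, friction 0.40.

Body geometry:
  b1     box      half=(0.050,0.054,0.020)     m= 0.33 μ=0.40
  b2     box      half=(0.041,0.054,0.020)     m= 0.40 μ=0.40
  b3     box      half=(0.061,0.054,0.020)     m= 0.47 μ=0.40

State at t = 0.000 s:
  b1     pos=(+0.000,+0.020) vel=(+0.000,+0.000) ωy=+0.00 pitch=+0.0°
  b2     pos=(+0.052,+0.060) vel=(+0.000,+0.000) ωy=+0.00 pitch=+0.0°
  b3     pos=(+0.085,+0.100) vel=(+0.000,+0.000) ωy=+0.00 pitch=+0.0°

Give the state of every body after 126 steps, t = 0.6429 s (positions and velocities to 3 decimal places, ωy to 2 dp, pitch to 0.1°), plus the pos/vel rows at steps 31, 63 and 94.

State at t = 0.6429 s:
  b1     pos=(-0.002,+0.020) vel=(-0.002,+0.003) ωy=-0.04 pitch=+0.0°
  b2     pos=(+0.069,+0.045) vel=(+0.001,+0.002) ωy=+0.01 pitch=+53.2°
  b3     pos=(+0.119,+0.057) vel=(+0.002,+0.001) ωy=+0.02 pitch=+45.4°

Key-timestep trajectory:
   step    t(s)  b1.x    b1.z    b1.vx   b1.vz   b2.x    b2.z    b2.vx   b2.vz   b3.x    b3.z    b3.vx   b3.vz 
     31  0.1582   +0.000  +0.020  +0.000  +0.000   +0.063  +0.055  +0.151  -0.121   +0.114  +0.068  +0.303  -0.559
     63  0.3214   +0.000  +0.020  +0.000  +0.000   +0.080  +0.045  +0.020  -0.002   +0.130  +0.061  +0.016  +0.005
     94  0.4796   +0.000  +0.020  +0.000  +0.000   +0.077  +0.046  -0.052  +0.003   +0.127  +0.061  -0.042  -0.015


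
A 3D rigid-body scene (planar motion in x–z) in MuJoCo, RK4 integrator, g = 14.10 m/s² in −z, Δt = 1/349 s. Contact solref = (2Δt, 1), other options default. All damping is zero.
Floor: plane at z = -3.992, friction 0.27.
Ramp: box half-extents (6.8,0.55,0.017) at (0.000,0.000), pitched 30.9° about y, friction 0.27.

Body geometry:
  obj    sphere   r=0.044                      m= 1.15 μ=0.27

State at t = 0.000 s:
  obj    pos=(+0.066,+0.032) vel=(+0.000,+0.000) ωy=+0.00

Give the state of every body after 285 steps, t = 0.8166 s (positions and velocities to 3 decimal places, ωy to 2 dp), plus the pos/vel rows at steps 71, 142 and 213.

State at t = 0.8166 s:
  obj    pos=(+1.546,-0.854) vel=(+3.624,-2.169) ωy=+95.97

Key-timestep trajectory:
   step    t(s)  obj.x    obj.z    obj.vx   obj.vz 
     71  0.2034   +0.158  -0.023  +0.903  -0.540
    142  0.4069   +0.433  -0.188  +1.806  -1.081
    213  0.6103   +0.893  -0.463  +2.709  -1.621


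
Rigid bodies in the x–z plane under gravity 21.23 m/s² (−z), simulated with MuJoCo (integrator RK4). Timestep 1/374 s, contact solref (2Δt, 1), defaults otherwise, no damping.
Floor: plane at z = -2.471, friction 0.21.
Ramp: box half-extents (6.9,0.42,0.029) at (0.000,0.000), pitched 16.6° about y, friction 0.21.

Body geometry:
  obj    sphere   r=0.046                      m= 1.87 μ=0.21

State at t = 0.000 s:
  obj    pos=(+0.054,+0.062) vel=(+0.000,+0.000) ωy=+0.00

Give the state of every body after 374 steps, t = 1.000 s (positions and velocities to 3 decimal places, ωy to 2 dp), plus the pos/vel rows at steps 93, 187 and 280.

State at t = 1.000 s:
  obj    pos=(+2.130,-0.557) vel=(+4.152,-1.238) ωy=+94.17

Key-timestep trajectory:
   step    t(s)  obj.x    obj.z    obj.vx   obj.vz 
     93  0.2487   +0.182  +0.024  +1.032  -0.308
    187  0.5000   +0.573  -0.093  +2.076  -0.619
    280  0.7487   +1.218  -0.285  +3.108  -0.927


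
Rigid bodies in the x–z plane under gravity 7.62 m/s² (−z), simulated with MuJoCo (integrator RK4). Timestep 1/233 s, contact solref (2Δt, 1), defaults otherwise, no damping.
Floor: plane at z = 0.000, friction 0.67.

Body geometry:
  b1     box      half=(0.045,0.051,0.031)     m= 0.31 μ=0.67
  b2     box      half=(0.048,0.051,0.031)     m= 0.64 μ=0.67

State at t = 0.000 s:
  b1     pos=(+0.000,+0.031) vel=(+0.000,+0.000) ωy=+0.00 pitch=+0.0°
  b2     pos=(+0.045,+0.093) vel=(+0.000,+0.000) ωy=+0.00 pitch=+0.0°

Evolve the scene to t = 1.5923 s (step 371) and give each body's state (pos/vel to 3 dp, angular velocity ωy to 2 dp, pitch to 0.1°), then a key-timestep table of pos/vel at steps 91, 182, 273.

State at t = 1.5923 s:
  b1     pos=(+0.000,+0.031) vel=(+0.000,+0.000) ωy=+0.00 pitch=+0.0°
  b2     pos=(+0.087,+0.048) vel=(+0.000,+0.000) ωy=+0.00 pitch=+90.0°

Key-timestep trajectory:
   step    t(s)  b1.x    b1.z    b1.vx   b1.vz   b2.x    b2.z    b2.vx   b2.vz 
     91  0.3906   +0.000  +0.031  +0.000  +0.000   +0.051  +0.092  +0.066  -0.013
    182  0.7811   +0.000  +0.031  +0.000  +0.000   +0.113  +0.057  +0.055  +0.006
    273  1.1717   +0.000  +0.031  +0.000  +0.000   +0.109  +0.056  -0.092  -0.016


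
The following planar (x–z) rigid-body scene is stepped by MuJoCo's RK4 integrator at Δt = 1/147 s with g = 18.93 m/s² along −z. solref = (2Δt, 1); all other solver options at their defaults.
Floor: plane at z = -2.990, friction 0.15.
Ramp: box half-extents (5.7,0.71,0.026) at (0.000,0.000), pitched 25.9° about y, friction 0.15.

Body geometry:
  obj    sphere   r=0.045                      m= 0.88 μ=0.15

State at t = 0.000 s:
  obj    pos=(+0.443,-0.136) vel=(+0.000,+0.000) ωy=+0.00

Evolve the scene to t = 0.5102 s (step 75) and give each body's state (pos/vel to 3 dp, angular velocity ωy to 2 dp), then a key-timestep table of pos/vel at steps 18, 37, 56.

State at t = 0.5102 s:
  obj    pos=(+1.135,-0.472) vel=(+2.711,-1.317) ωy=+66.91

Key-timestep trajectory:
   step    t(s)  obj.x    obj.z    obj.vx   obj.vz 
     18  0.1224   +0.483  -0.156  +0.651  -0.316
     37  0.2517   +0.611  -0.218  +1.338  -0.650
     56  0.3810   +0.829  -0.323  +2.025  -0.983


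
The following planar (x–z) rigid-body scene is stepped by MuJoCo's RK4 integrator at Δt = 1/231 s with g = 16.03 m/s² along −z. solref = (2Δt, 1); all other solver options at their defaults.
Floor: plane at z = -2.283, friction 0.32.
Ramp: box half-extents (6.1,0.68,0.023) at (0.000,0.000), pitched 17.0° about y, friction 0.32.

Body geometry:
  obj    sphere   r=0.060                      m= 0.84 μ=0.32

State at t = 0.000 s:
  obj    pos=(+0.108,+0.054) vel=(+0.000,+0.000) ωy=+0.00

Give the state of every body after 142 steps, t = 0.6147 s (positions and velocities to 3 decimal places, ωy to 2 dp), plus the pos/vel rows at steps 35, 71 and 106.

State at t = 0.6147 s:
  obj    pos=(+0.713,-0.131) vel=(+1.968,-0.602) ωy=+34.29

Key-timestep trajectory:
   step    t(s)  obj.x    obj.z    obj.vx   obj.vz 
     35  0.1515   +0.145  +0.043  +0.485  -0.148
     71  0.3074   +0.259  +0.008  +0.984  -0.301
    106  0.4589   +0.445  -0.049  +1.469  -0.449


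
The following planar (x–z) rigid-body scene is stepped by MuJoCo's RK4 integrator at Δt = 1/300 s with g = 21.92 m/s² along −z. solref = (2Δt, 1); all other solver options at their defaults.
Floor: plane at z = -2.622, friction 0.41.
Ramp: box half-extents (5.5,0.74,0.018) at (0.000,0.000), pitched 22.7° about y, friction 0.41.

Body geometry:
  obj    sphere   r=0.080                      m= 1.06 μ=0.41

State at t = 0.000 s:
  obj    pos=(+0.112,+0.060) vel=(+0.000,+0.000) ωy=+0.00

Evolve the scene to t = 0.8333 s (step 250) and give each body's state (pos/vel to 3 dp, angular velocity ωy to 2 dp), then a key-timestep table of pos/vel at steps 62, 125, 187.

State at t = 0.8333 s:
  obj    pos=(+2.047,-0.750) vel=(+4.645,-1.943) ωy=+62.93

Key-timestep trajectory:
   step    t(s)  obj.x    obj.z    obj.vx   obj.vz 
     62  0.2067   +0.231  +0.010  +1.152  -0.482
    125  0.4167   +0.596  -0.143  +2.323  -0.972
    187  0.6233   +1.195  -0.394  +3.475  -1.453


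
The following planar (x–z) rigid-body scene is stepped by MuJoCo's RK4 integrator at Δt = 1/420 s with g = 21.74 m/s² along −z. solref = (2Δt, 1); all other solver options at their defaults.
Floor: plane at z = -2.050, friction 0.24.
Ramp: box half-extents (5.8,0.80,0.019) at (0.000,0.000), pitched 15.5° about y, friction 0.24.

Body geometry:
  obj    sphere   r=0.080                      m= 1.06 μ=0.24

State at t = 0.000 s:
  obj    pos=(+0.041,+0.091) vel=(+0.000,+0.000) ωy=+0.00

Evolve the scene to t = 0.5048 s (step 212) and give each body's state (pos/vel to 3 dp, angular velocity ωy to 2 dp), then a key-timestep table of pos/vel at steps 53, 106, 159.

State at t = 0.5048 s:
  obj    pos=(+0.551,-0.050) vel=(+2.019,-0.560) ωy=+26.18

Key-timestep trajectory:
   step    t(s)  obj.x    obj.z    obj.vx   obj.vz 
     53  0.1262   +0.073  +0.083  +0.505  -0.140
    106  0.2524   +0.168  +0.056  +1.009  -0.280
    159  0.3786   +0.328  +0.012  +1.514  -0.420


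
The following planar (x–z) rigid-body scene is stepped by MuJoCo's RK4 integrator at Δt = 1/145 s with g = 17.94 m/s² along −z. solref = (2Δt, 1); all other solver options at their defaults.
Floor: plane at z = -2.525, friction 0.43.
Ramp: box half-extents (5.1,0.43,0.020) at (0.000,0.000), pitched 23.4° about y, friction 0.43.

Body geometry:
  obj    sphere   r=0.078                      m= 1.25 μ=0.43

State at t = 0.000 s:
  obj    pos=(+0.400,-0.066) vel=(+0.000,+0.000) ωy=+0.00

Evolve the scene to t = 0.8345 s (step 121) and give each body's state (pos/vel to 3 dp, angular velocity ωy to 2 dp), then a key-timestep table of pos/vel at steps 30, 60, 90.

State at t = 0.8345 s:
  obj    pos=(+2.026,-0.770) vel=(+3.897,-1.687) ωy=+54.43

Key-timestep trajectory:
   step    t(s)  obj.x    obj.z    obj.vx   obj.vz 
     30  0.2069   +0.500  -0.110  +0.967  -0.418
     60  0.4138   +0.800  -0.239  +1.933  -0.836
     90  0.6207   +1.300  -0.456  +2.899  -1.254


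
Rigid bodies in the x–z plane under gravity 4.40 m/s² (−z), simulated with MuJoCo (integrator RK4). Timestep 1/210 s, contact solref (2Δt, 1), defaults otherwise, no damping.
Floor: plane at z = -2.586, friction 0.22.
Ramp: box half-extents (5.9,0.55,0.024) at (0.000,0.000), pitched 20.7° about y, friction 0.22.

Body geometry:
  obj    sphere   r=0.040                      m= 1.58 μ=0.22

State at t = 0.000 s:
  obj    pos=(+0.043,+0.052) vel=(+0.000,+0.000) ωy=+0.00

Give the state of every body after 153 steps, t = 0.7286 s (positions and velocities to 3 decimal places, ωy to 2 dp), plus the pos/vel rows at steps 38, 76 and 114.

State at t = 0.7286 s:
  obj    pos=(+0.319,-0.052) vel=(+0.757,-0.286) ωy=+20.23

Key-timestep trajectory:
   step    t(s)  obj.x    obj.z    obj.vx   obj.vz 
     38  0.1810   +0.060  +0.046  +0.188  -0.071
     76  0.3619   +0.111  +0.026  +0.376  -0.142
    114  0.5429   +0.196  -0.006  +0.564  -0.213


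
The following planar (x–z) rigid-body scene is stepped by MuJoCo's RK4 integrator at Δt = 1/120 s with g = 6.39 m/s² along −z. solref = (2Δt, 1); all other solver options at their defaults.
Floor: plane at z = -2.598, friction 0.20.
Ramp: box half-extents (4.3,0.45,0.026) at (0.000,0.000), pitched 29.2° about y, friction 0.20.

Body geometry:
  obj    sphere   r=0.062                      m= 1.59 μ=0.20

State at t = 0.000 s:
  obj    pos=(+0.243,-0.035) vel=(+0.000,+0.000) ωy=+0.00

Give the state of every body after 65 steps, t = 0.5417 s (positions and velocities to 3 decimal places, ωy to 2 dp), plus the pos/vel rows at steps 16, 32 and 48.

State at t = 0.5417 s:
  obj    pos=(+0.528,-0.194) vel=(+1.053,-0.589) ωy=+19.44

Key-timestep trajectory:
   step    t(s)  obj.x    obj.z    obj.vx   obj.vz 
     16  0.1333   +0.260  -0.045  +0.260  -0.145
     32  0.2667   +0.312  -0.074  +0.519  -0.290
     48  0.4000   +0.399  -0.122  +0.778  -0.435


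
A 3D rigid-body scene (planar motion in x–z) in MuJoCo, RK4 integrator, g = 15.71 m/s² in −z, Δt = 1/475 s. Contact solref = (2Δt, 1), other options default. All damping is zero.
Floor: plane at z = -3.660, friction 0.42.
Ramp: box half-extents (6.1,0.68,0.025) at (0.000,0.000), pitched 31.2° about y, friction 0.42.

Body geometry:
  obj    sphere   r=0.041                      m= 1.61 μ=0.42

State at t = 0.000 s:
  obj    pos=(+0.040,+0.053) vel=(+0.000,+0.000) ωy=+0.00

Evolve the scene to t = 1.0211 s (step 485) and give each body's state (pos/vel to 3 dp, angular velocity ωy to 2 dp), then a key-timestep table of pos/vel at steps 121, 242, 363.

State at t = 1.0211 s:
  obj    pos=(+2.632,-1.517) vel=(+5.077,-3.075) ωy=+144.76

Key-timestep trajectory:
   step    t(s)  obj.x    obj.z    obj.vx   obj.vz 
    121  0.2547   +0.201  -0.045  +1.267  -0.767
    242  0.5095   +0.685  -0.338  +2.533  -1.534
    363  0.7642   +1.492  -0.826  +3.800  -2.301


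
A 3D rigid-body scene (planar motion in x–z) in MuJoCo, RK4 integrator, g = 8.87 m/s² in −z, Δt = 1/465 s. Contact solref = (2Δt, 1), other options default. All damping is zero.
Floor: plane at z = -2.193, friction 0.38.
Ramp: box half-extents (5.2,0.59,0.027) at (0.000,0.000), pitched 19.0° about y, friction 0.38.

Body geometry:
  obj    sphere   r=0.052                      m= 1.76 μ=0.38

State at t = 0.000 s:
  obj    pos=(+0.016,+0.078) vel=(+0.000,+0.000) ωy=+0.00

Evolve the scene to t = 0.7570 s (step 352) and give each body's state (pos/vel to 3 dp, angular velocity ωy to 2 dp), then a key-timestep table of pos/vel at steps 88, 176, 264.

State at t = 0.7570 s:
  obj    pos=(+0.575,-0.114) vel=(+1.476,-0.508) ωy=+30.03

Key-timestep trajectory:
   step    t(s)  obj.x    obj.z    obj.vx   obj.vz 
     88  0.1892   +0.051  +0.066  +0.369  -0.127
    176  0.3785   +0.156  +0.030  +0.738  -0.254
    264  0.5677   +0.330  -0.030  +1.107  -0.381


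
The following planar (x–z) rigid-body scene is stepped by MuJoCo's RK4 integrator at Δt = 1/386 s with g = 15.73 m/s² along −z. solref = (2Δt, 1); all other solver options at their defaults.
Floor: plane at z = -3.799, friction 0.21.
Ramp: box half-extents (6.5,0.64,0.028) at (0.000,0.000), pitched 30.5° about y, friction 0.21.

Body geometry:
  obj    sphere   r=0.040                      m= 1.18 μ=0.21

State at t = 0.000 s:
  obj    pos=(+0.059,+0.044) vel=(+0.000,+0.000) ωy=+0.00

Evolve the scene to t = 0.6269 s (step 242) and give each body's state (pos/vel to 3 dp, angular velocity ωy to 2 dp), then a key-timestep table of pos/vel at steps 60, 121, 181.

State at t = 0.6269 s:
  obj    pos=(+1.025,-0.525) vel=(+3.081,-1.815) ωy=+89.36

Key-timestep trajectory:
   step    t(s)  obj.x    obj.z    obj.vx   obj.vz 
     60  0.1554   +0.118  +0.009  +0.764  -0.450
    121  0.3135   +0.301  -0.098  +1.540  -0.907
    181  0.4689   +0.599  -0.274  +2.304  -1.357


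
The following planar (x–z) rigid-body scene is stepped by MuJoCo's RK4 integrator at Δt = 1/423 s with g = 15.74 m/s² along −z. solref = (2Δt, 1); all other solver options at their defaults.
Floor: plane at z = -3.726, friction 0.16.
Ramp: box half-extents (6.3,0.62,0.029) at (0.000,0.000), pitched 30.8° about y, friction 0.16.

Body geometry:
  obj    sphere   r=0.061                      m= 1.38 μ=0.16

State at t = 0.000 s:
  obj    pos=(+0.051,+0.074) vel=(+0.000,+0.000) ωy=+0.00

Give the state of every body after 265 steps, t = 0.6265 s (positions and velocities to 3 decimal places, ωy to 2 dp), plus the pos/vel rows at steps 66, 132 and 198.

State at t = 0.6265 s:
  obj    pos=(+1.047,-0.519) vel=(+3.179,-1.885) ωy=+55.45

Key-timestep trajectory:
   step    t(s)  obj.x    obj.z    obj.vx   obj.vz 
     66  0.1560   +0.113  +0.037  +0.796  -0.467
    132  0.3121   +0.299  -0.073  +1.586  -0.937
    198  0.4681   +0.607  -0.257  +2.374  -1.414


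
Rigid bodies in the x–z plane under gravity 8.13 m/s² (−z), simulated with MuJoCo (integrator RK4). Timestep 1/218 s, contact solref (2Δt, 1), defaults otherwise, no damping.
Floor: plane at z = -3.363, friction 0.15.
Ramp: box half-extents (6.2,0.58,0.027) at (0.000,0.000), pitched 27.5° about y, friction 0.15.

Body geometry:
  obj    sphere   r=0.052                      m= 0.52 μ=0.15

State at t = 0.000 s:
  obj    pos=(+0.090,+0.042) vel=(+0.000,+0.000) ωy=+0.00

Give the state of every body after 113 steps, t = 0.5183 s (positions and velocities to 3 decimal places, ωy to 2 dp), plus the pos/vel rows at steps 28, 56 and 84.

State at t = 0.5183 s:
  obj    pos=(+0.410,-0.124) vel=(+1.233,-0.642) ωy=+26.71

Key-timestep trajectory:
   step    t(s)  obj.x    obj.z    obj.vx   obj.vz 
     28  0.1284   +0.110  +0.032  +0.303  -0.169
     56  0.2569   +0.169  +0.001  +0.611  -0.318
     84  0.3853   +0.267  -0.050  +0.917  -0.477


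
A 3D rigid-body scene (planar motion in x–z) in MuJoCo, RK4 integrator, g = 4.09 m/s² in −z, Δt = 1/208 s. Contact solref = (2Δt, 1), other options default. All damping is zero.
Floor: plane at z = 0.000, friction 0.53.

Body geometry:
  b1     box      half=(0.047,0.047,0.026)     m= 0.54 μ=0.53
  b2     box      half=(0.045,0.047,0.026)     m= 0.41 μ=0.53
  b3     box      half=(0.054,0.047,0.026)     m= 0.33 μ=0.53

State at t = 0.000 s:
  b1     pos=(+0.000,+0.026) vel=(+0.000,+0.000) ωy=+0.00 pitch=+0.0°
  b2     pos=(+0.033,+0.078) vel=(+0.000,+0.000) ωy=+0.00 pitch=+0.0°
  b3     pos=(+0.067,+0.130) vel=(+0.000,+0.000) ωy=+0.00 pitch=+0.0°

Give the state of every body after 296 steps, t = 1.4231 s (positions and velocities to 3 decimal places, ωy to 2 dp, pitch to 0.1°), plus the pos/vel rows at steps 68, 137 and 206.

State at t = 1.4231 s:
  b1     pos=(+0.000,+0.026) vel=(+0.000,+0.000) ωy=+0.00 pitch=+0.0°
  b2     pos=(+0.138,+0.048) vel=(+0.000,+0.000) ωy=+0.00 pitch=+143.5°
  b3     pos=(+0.242,+0.026) vel=(+0.000,+0.000) ωy=+0.00 pitch=+180.0°

Key-timestep trajectory:
   step    t(s)  b1.x    b1.z    b1.vx   b1.vz   b2.x    b2.z    b2.vx   b2.vz   b3.x    b3.z    b3.vx   b3.vz 
     68  0.3269   +0.000  +0.026  +0.000  +0.000   +0.036  +0.079  +0.023  +0.010   +0.075  +0.127  +0.064  -0.024
    137  0.6587   +0.000  +0.026  +0.000  +0.000   +0.065  +0.073  +0.184  -0.201   +0.130  +0.066  +0.235  -0.594
    206  0.9904   +0.000  +0.026  +0.000  +0.000   +0.119  +0.051  +0.077  -0.011   +0.192  +0.060  +0.158  -0.016


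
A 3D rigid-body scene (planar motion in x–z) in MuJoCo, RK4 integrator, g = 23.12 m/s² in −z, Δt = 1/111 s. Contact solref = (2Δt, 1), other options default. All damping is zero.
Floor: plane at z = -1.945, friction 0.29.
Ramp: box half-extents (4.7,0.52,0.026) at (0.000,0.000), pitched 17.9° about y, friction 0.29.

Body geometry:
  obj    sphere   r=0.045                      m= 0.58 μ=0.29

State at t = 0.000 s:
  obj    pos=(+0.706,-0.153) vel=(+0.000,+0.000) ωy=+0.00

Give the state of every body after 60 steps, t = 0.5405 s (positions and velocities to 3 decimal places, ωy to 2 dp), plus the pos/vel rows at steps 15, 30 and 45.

State at t = 0.5405 s:
  obj    pos=(+1.412,-0.381) vel=(+2.610,-0.843) ωy=+60.94

Key-timestep trajectory:
   step    t(s)  obj.x    obj.z    obj.vx   obj.vz 
     15  0.1351   +0.750  -0.168  +0.653  -0.210
     30  0.2703   +0.882  -0.210  +1.305  -0.422
     45  0.4054   +1.103  -0.282  +1.958  -0.632


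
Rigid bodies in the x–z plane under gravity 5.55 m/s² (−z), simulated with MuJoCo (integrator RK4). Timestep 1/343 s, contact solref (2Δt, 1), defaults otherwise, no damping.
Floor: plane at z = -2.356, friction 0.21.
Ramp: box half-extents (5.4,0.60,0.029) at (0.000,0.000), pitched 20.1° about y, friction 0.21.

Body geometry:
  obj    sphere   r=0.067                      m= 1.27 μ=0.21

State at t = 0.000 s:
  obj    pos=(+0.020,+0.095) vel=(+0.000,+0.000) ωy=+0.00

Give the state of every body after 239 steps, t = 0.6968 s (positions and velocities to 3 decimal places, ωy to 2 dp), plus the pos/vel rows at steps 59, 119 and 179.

State at t = 0.6968 s:
  obj    pos=(+0.331,-0.019) vel=(+0.892,-0.326) ωy=+14.17

Key-timestep trajectory:
   step    t(s)  obj.x    obj.z    obj.vx   obj.vz 
     59  0.1720   +0.039  +0.088  +0.220  -0.081
    119  0.3469   +0.097  +0.067  +0.444  -0.162
    179  0.5219   +0.194  +0.031  +0.668  -0.244


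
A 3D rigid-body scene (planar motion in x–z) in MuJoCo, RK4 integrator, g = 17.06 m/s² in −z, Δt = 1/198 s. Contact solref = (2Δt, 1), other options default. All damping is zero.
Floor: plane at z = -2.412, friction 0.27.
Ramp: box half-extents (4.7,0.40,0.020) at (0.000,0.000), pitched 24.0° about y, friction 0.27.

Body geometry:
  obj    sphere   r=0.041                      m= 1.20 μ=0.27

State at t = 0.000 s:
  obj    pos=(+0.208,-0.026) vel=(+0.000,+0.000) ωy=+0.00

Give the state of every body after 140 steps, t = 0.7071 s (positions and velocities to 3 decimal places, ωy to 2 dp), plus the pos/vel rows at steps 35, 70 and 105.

State at t = 0.7071 s:
  obj    pos=(+1.340,-0.530) vel=(+3.202,-1.425) ωy=+85.46

Key-timestep trajectory:
   step    t(s)  obj.x    obj.z    obj.vx   obj.vz 
     35  0.1768   +0.279  -0.057  +0.801  -0.356
     70  0.3535   +0.491  -0.152  +1.601  -0.713
    105  0.5303   +0.845  -0.309  +2.401  -1.069


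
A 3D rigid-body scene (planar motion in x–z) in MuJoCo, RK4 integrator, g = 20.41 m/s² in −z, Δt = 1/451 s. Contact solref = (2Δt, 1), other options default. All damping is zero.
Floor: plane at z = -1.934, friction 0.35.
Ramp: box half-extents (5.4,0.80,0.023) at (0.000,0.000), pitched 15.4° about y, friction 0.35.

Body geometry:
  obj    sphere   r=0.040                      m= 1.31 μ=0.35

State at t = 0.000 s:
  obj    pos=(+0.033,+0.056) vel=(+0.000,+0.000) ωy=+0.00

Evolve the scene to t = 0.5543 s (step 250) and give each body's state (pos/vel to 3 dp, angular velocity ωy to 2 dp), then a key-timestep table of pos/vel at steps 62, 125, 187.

State at t = 0.5543 s:
  obj    pos=(+0.607,-0.102) vel=(+2.069,-0.570) ωy=+53.64

Key-timestep trajectory:
   step    t(s)  obj.x    obj.z    obj.vx   obj.vz 
     62  0.1375   +0.068  +0.047  +0.513  -0.141
    125  0.2772   +0.176  +0.017  +1.035  -0.285
    187  0.4146   +0.354  -0.032  +1.548  -0.426


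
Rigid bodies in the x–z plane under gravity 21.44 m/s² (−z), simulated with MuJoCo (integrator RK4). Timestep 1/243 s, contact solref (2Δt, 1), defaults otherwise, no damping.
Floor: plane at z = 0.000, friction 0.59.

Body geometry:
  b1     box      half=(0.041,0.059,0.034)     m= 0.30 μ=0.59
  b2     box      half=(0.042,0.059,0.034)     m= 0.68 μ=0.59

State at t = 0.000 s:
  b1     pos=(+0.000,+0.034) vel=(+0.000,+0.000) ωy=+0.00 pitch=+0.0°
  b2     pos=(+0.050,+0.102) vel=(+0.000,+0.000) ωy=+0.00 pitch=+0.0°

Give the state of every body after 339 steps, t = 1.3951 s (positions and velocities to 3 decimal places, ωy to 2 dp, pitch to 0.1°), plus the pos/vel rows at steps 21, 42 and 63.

State at t = 1.3951 s:
  b1     pos=(+0.000,+0.034) vel=(+0.000,+0.000) ωy=+0.00 pitch=+0.0°
  b2     pos=(+0.092,+0.042) vel=(+0.000,+0.000) ωy=+0.00 pitch=+90.0°

Key-timestep trajectory:
   step    t(s)  b1.x    b1.z    b1.vx   b1.vz   b2.x    b2.z    b2.vx   b2.vz 
     21  0.0864   +0.000  +0.034  -0.001  +0.000   +0.062  +0.096  +0.308  -0.229
     42  0.1728   +0.000  +0.034  +0.000  +0.000   +0.096  +0.042  +0.211  +0.287
     63  0.2593   +0.000  +0.034  +0.000  +0.000   +0.092  +0.041  -0.172  -0.031


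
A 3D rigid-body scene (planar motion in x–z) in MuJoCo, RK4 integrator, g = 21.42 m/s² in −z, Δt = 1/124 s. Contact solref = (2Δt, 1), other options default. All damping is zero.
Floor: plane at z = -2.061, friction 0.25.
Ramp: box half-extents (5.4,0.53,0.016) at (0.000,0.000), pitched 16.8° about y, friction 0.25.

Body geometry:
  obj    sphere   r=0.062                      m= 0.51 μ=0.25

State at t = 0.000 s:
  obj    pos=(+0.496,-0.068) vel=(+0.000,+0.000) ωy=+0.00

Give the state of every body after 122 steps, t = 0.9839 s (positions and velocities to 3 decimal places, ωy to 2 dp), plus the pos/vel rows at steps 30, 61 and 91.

State at t = 0.9839 s:
  obj    pos=(+2.545,-0.687) vel=(+4.165,-1.257) ωy=+70.16

Key-timestep trajectory:
   step    t(s)  obj.x    obj.z    obj.vx   obj.vz 
     30  0.2419   +0.620  -0.106  +1.024  -0.309
     61  0.4919   +1.008  -0.223  +2.083  -0.629
     91  0.7339   +1.636  -0.412  +3.107  -0.938


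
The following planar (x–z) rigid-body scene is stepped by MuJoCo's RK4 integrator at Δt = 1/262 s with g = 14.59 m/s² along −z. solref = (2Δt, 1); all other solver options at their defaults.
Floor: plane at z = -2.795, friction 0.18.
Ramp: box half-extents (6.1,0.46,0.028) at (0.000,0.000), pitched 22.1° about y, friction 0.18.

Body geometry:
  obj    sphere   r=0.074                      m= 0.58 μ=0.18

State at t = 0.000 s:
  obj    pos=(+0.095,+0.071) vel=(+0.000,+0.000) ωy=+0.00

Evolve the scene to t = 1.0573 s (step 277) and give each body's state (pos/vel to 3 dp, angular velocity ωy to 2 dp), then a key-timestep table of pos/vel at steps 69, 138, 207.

State at t = 1.0573 s:
  obj    pos=(+2.126,-0.753) vel=(+3.841,-1.560) ωy=+56.01

Key-timestep trajectory:
   step    t(s)  obj.x    obj.z    obj.vx   obj.vz 
     69  0.2634   +0.221  +0.020  +0.957  -0.389
    138  0.5267   +0.599  -0.133  +1.914  -0.777
    207  0.7901   +1.229  -0.389  +2.870  -1.166


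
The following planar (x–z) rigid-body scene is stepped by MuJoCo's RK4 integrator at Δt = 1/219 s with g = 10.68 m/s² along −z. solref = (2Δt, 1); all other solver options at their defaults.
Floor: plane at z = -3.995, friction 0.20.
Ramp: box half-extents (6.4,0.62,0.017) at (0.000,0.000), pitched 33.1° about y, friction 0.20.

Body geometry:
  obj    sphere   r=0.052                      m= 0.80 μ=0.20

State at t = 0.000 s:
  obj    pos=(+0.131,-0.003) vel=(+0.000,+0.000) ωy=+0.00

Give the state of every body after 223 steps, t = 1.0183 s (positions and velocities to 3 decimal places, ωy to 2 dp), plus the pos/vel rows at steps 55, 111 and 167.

State at t = 1.0183 s:
  obj    pos=(+1.941,-1.183) vel=(+3.554,-2.317) ωy=+81.56

Key-timestep trajectory:
   step    t(s)  obj.x    obj.z    obj.vx   obj.vz 
     55  0.2511   +0.241  -0.075  +0.877  -0.572
    111  0.5068   +0.579  -0.295  +1.769  -1.153
    167  0.7626   +1.146  -0.665  +2.662  -1.735


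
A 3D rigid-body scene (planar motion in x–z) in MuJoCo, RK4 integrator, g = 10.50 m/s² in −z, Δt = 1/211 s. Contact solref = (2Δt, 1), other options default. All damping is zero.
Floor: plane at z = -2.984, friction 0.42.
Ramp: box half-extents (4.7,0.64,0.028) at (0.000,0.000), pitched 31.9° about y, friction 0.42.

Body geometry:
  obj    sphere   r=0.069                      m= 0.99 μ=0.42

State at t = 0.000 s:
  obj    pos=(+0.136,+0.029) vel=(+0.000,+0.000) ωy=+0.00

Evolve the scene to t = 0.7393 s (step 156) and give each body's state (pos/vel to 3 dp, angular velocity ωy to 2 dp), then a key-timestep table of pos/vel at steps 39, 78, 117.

State at t = 0.7393 s:
  obj    pos=(+1.056,-0.543) vel=(+2.488,-1.548) ωy=+42.46

Key-timestep trajectory:
   step    t(s)  obj.x    obj.z    obj.vx   obj.vz 
     39  0.1848   +0.194  -0.006  +0.622  -0.387
     78  0.3697   +0.366  -0.114  +1.244  -0.774
    117  0.5545   +0.654  -0.293  +1.866  -1.161


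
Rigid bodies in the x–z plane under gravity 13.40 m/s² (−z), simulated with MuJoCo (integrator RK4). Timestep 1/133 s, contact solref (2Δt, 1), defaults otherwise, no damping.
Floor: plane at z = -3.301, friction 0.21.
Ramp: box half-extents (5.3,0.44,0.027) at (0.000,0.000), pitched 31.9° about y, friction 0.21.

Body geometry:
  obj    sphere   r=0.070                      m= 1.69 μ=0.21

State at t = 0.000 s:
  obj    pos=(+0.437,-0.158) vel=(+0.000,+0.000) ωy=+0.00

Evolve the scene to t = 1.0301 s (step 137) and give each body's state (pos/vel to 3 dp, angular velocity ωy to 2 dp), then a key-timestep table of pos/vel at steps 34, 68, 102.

State at t = 1.0301 s:
  obj    pos=(+2.716,-1.576) vel=(+4.424,-2.754) ωy=+74.40

Key-timestep trajectory:
   step    t(s)  obj.x    obj.z    obj.vx   obj.vz 
     34  0.2556   +0.578  -0.245  +1.098  -0.684
     68  0.5113   +0.999  -0.507  +2.196  -1.367
    102  0.7669   +1.700  -0.944  +3.294  -2.050


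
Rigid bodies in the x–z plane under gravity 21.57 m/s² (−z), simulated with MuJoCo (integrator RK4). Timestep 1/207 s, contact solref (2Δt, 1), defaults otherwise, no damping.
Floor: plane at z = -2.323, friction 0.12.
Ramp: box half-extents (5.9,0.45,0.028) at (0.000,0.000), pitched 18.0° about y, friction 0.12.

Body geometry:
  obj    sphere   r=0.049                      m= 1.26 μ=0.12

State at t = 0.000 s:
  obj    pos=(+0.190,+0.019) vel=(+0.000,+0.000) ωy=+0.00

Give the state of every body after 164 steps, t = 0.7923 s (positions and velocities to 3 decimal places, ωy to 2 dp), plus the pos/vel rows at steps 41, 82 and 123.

State at t = 0.7923 s:
  obj    pos=(+1.611,-0.443) vel=(+3.588,-1.166) ωy=+76.96

Key-timestep trajectory:
   step    t(s)  obj.x    obj.z    obj.vx   obj.vz 
     41  0.1981   +0.279  -0.010  +0.897  -0.292
     82  0.3961   +0.545  -0.096  +1.794  -0.583
    123  0.5942   +0.990  -0.241  +2.691  -0.874


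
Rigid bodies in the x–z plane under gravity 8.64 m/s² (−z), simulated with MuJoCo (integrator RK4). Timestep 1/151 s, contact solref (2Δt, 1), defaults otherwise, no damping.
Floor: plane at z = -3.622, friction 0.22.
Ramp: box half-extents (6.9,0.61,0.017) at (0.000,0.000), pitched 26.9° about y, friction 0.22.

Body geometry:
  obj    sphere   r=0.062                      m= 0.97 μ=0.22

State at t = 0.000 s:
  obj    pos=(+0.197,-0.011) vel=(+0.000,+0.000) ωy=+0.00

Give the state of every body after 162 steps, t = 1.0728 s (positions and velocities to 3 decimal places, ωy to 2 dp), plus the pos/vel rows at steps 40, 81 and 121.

State at t = 1.0728 s:
  obj    pos=(+1.630,-0.738) vel=(+2.672,-1.355) ωy=+48.30

Key-timestep trajectory:
   step    t(s)  obj.x    obj.z    obj.vx   obj.vz 
     40  0.2649   +0.284  -0.056  +0.660  -0.335
     81  0.5364   +0.555  -0.193  +1.336  -0.678
    121  0.8013   +0.997  -0.417  +1.996  -1.012


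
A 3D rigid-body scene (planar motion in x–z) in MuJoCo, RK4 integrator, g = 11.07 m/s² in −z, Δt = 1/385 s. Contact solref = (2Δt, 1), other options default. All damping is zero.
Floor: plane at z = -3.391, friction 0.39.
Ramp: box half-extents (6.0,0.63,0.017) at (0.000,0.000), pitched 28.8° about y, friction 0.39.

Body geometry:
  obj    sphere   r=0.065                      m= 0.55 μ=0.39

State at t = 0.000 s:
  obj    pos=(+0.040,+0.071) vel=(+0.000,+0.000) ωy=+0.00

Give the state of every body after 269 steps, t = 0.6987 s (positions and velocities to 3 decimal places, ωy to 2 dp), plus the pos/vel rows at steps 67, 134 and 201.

State at t = 0.6987 s:
  obj    pos=(+0.855,-0.377) vel=(+2.332,-1.282) ωy=+40.94

Key-timestep trajectory:
   step    t(s)  obj.x    obj.z    obj.vx   obj.vz 
     67  0.1740   +0.091  +0.044  +0.581  -0.319
    134  0.3481   +0.242  -0.040  +1.162  -0.639
    201  0.5221   +0.495  -0.179  +1.743  -0.958


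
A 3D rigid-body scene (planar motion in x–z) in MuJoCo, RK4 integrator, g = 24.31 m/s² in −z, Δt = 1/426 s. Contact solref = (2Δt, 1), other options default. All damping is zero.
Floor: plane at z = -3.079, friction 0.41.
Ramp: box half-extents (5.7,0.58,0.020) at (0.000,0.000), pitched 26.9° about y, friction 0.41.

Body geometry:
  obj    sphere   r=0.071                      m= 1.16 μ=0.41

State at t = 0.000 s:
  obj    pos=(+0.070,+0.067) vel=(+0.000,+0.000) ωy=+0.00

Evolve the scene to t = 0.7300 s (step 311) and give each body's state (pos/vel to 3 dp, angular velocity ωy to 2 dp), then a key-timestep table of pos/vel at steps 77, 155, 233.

State at t = 0.7300 s:
  obj    pos=(+1.937,-0.881) vel=(+5.115,-2.595) ωy=+80.77

Key-timestep trajectory:
   step    t(s)  obj.x    obj.z    obj.vx   obj.vz 
     77  0.1808   +0.184  +0.008  +1.267  -0.643
    155  0.3638   +0.534  -0.169  +2.549  -1.293
    233  0.5469   +1.118  -0.465  +3.832  -1.944


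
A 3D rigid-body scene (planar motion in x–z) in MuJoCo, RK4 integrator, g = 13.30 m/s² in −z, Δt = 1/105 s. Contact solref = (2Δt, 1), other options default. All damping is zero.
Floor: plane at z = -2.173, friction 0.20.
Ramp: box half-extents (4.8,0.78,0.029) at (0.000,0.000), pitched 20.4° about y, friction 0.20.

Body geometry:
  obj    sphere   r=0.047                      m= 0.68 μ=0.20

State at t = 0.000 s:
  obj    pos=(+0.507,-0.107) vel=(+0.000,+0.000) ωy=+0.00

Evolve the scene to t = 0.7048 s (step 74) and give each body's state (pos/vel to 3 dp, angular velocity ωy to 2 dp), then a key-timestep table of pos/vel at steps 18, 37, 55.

State at t = 0.7048 s:
  obj    pos=(+1.278,-0.394) vel=(+2.187,-0.813) ωy=+49.63

Key-timestep trajectory:
   step    t(s)  obj.x    obj.z    obj.vx   obj.vz 
     18  0.1714   +0.553  -0.124  +0.532  -0.198
     37  0.3524   +0.700  -0.179  +1.094  -0.407
     55  0.5238   +0.933  -0.266  +1.626  -0.605


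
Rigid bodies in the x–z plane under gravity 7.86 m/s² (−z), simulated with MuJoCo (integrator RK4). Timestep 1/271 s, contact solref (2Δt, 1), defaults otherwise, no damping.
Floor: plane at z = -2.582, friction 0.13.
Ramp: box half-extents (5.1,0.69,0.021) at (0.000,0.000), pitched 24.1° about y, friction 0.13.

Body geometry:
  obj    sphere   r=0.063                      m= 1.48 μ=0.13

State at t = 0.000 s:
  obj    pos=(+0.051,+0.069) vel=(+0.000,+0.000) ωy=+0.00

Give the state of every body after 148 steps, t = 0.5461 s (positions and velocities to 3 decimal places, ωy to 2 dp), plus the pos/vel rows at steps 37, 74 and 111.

State at t = 0.5461 s:
  obj    pos=(+0.363,-0.070) vel=(+1.143,-0.511) ωy=+19.86

Key-timestep trajectory:
   step    t(s)  obj.x    obj.z    obj.vx   obj.vz 
     37  0.1365   +0.071  +0.060  +0.286  -0.128
     74  0.2731   +0.129  +0.034  +0.572  -0.256
    111  0.4096   +0.227  -0.009  +0.857  -0.383


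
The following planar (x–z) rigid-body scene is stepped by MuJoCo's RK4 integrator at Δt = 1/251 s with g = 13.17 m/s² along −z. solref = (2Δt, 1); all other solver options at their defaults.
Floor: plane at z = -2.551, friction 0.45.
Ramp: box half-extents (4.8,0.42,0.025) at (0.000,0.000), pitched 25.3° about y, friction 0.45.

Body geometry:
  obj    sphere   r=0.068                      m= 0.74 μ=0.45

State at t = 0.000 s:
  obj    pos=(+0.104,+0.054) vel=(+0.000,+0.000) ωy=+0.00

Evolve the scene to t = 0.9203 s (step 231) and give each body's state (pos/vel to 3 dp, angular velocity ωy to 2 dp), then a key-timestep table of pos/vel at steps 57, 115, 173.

State at t = 0.9203 s:
  obj    pos=(+1.643,-0.674) vel=(+3.345,-1.581) ωy=+54.40

Key-timestep trajectory:
   step    t(s)  obj.x    obj.z    obj.vx   obj.vz 
     57  0.2271   +0.198  +0.009  +0.826  -0.390
    115  0.4582   +0.485  -0.127  +1.665  -0.787
    173  0.6892   +0.967  -0.354  +2.505  -1.184


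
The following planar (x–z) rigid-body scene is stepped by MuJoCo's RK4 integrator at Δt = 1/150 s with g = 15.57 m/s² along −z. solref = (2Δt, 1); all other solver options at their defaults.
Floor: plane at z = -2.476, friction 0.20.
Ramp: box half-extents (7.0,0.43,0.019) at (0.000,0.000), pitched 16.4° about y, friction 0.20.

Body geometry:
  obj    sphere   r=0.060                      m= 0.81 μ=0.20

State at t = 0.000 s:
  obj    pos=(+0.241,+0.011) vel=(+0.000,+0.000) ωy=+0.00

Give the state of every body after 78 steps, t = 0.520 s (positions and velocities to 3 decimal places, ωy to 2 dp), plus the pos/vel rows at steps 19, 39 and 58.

State at t = 0.520 s:
  obj    pos=(+0.648,-0.109) vel=(+1.567,-0.461) ωy=+27.20

Key-timestep trajectory:
   step    t(s)  obj.x    obj.z    obj.vx   obj.vz 
     19  0.1267   +0.265  +0.004  +0.382  -0.112
     39  0.2600   +0.343  -0.019  +0.783  -0.231
     58  0.3867   +0.466  -0.055  +1.165  -0.343


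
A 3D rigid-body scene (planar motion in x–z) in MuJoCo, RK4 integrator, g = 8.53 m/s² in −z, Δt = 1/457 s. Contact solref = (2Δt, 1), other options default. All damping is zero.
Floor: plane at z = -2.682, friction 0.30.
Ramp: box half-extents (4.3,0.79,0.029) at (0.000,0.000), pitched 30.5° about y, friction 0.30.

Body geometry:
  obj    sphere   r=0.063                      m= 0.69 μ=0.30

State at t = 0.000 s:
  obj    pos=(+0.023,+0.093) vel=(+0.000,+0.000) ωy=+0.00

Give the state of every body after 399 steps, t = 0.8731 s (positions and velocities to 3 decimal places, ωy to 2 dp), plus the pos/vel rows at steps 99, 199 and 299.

State at t = 0.8731 s:
  obj    pos=(+1.039,-0.505) vel=(+2.326,-1.370) ωy=+42.85

Key-timestep trajectory:
   step    t(s)  obj.x    obj.z    obj.vx   obj.vz 
     99  0.2166   +0.086  +0.056  +0.577  -0.340
    199  0.4354   +0.276  -0.056  +1.160  -0.683
    299  0.6543   +0.593  -0.243  +1.743  -1.027


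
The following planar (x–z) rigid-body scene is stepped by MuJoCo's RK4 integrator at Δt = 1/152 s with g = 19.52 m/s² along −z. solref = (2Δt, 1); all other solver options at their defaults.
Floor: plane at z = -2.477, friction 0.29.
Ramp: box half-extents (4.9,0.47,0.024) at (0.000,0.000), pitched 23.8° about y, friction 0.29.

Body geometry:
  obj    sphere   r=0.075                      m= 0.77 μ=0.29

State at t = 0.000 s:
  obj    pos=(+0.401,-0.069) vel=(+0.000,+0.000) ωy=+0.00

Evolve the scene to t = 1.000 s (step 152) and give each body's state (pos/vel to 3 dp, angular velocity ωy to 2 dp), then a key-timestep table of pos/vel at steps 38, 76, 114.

State at t = 1.000 s:
  obj    pos=(+2.975,-1.204) vel=(+5.148,-2.271) ωy=+75.01

Key-timestep trajectory:
   step    t(s)  obj.x    obj.z    obj.vx   obj.vz 
     38  0.2500   +0.562  -0.140  +1.287  -0.568
     76  0.5000   +1.045  -0.353  +2.574  -1.135
    114  0.7500   +1.849  -0.707  +3.861  -1.703


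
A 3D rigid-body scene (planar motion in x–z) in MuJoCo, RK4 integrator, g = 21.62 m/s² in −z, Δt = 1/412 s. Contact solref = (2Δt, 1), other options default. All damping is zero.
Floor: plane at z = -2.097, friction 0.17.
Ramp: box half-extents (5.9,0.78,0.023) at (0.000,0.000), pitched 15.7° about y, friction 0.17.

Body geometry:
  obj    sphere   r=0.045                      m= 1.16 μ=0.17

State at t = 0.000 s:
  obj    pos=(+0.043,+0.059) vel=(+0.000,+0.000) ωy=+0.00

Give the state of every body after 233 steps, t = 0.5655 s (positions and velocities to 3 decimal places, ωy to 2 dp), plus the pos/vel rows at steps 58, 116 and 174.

State at t = 0.5655 s:
  obj    pos=(+0.686,-0.122) vel=(+2.275,-0.640) ωy=+52.51

Key-timestep trajectory:
   step    t(s)  obj.x    obj.z    obj.vx   obj.vz 
     58  0.1408   +0.083  +0.047  +0.566  -0.159
    116  0.2816   +0.202  +0.014  +1.133  -0.318
    174  0.4223   +0.402  -0.042  +1.699  -0.478


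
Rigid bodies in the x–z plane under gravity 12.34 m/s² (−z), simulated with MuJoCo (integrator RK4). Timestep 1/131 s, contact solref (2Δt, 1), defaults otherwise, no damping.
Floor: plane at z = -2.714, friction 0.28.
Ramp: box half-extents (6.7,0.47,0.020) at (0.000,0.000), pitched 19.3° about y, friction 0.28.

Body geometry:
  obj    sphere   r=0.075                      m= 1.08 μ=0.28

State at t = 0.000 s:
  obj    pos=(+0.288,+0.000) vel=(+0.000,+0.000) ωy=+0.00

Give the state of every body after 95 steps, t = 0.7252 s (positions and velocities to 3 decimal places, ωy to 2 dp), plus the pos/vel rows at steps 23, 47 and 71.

State at t = 0.7252 s:
  obj    pos=(+1.011,-0.253) vel=(+1.994,-0.698) ωy=+28.16

Key-timestep trajectory:
   step    t(s)  obj.x    obj.z    obj.vx   obj.vz 
     23  0.1756   +0.330  -0.015  +0.483  -0.169
     47  0.3588   +0.465  -0.062  +0.987  -0.346
     71  0.5420   +0.692  -0.142  +1.490  -0.522


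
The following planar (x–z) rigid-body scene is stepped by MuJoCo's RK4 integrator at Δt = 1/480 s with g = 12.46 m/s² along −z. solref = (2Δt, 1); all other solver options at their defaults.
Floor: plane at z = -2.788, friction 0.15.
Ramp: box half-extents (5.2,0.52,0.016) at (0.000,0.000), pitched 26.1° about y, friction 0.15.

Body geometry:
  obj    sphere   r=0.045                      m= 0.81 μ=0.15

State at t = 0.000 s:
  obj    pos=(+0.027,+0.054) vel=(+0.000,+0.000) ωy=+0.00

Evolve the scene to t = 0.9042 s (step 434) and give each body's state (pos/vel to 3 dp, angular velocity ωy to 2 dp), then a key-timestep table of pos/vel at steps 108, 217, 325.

State at t = 0.9042 s:
  obj    pos=(+1.465,-0.650) vel=(+3.179,-1.558) ωy=+78.66

Key-timestep trajectory:
   step    t(s)  obj.x    obj.z    obj.vx   obj.vz 
    108  0.2250   +0.117  +0.011  +0.791  -0.388
    217  0.4521   +0.387  -0.122  +1.590  -0.779
    325  0.6771   +0.834  -0.340  +2.381  -1.166
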